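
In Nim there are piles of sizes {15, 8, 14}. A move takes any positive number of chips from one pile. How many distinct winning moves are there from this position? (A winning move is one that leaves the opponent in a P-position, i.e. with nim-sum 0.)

3

Nim-sum: 15 XOR 8 XOR 14 = 9.
The overall nim-sum is X = 9. A pile of size p has a winning move iff p XOR X < p (reduce it to p XOR X).
  15: 15 XOR 9 = 6 < 15 — winning move (to 6).
  8: 8 XOR 9 = 1 < 8 — winning move (to 1).
  14: 14 XOR 9 = 7 < 14 — winning move (to 7).
That gives 3 winning moves.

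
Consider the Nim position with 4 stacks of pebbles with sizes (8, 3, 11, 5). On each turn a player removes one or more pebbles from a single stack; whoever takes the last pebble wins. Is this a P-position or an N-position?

Bitwise XOR of the heap sizes:
  1000  (8)
  0011  (3)
  1011  (11)
  0101  (5)
  ----
  0101  (5)
The nim-sum is 5 ≠ 0, so this is an N-position: the player to move can win.

N-position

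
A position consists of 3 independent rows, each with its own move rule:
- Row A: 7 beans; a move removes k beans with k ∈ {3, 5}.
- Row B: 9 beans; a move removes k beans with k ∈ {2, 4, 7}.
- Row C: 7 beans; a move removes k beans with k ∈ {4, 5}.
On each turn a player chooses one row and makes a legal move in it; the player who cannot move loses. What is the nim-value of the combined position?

Grundy values for row A (subtraction set {3, 5}):
k:     0  1  2  3  4  5  6  7
g(k):  0  0  0  1  1  1  2  2
So g(7) = 2.
Build the Grundy sequence for row B with g(k) = mex{g(k−s) : s ∈ {2, 4, 7}, s ≤ k}:
g(0) = mex{} = 0
g(1) = mex{} = 0
g(2) = mex{0} = 1
g(3) = mex{0} = 1
g(4) = mex{0,1} = 2
g(5) = mex{0,1} = 2
g(6) = mex{1,2} = 0
g(7) = mex{0,1,2} = 3
g(8) = mex{0,2} = 1
g(9) = mex{1,2,3} = 0
So g(9) = 0.
Build the Grundy sequence for row C with g(k) = mex{g(k−s) : s ∈ {4, 5}, s ≤ k}:
k:     0  1  2  3  4  5  6  7
g(k):  0  0  0  0  1  1  1  1
So g(7) = 1.
By the Sprague-Grundy theorem, the Grundy value of a sum of independent games is the XOR of the component values.
Combined value = 2 ⊕ 0 ⊕ 1 = 3.

3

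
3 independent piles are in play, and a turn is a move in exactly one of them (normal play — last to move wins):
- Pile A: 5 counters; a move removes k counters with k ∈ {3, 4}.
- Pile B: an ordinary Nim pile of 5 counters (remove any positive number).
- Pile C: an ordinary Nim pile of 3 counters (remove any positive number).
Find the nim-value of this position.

7

Grundy values for pile A (subtraction set {3, 4}):
g(0) = mex{} = 0
g(1) = mex{} = 0
g(2) = mex{} = 0
g(3) = mex{0} = 1
g(4) = mex{0} = 1
g(5) = mex{0} = 1
So g(5) = 1.
Pile B is a plain Nim pile of size 5, so its Grundy value is 5.
Pile C is a plain Nim pile of size 3, so its Grundy value is 3.
By the Sprague-Grundy theorem, the Grundy value of a sum of independent games is the XOR of the component values.
Combined value = 1 ⊕ 5 ⊕ 3 = 7.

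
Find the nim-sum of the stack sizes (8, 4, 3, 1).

14

In binary:
  1000  (8)
  0100  (4)
  0011  (3)
  0001  (1)
  ----
  1110  (14)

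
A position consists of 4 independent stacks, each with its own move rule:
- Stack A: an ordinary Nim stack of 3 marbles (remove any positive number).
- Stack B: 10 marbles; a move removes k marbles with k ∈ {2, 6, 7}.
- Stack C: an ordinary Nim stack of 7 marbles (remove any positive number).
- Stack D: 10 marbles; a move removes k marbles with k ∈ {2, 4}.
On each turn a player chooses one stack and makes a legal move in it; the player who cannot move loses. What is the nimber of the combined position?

Stack A is a plain Nim stack of size 3, so its Grundy value is 3.
Build the Grundy sequence for stack B with g(k) = mex{g(k−s) : s ∈ {2, 6, 7}, s ≤ k}:
g(0) = mex{} = 0
g(1) = mex{} = 0
g(2) = mex{0} = 1
g(3) = mex{0} = 1
g(4) = mex{1} = 0
g(5) = mex{1} = 0
g(6) = mex{0} = 1
g(7) = mex{0} = 1
g(8) = mex{0,1} = 2
g(9) = mex{1} = 0
g(10) = mex{0,1,2} = 3
So g(10) = 3.
Stack C is a plain Nim stack of size 7, so its Grundy value is 7.
For stack D, compute g(0), g(1), … with moves {2, 4}:
k:     0  1  2  3  4  5  6  7  8  9 10
g(k):  0  0  1  1  2  2  0  0  1  1  2
So g(10) = 2.
By the Sprague-Grundy theorem, the Grundy value of a sum of independent games is the XOR of the component values.
Combined value = 3 XOR 3 XOR 7 XOR 2 = 5.

5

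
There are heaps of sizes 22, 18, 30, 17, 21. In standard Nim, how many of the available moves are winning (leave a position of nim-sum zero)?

5

Compute the nim-sum pairwise:
22 ^ 18 = 4
4 ^ 30 = 26
26 ^ 17 = 11
11 ^ 21 = 30
The overall nim-sum is X = 30. A heap of size p has a winning move iff p XOR X < p (reduce it to p XOR X).
  22: 22 XOR 30 = 8 < 22 — winning move (to 8).
  18: 18 XOR 30 = 12 < 18 — winning move (to 12).
  30: 30 XOR 30 = 0 < 30 — winning move (to 0).
  17: 17 XOR 30 = 15 < 17 — winning move (to 15).
  21: 21 XOR 30 = 11 < 21 — winning move (to 11).
That gives 5 winning moves.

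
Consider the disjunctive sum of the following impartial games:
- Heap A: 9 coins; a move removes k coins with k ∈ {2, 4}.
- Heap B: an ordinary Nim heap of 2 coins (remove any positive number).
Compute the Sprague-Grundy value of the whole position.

3

For heap A, compute g(0), g(1), … with moves {2, 4}:
k:     0  1  2  3  4  5  6  7  8  9
g(k):  0  0  1  1  2  2  0  0  1  1
So g(9) = 1.
Heap B is a plain Nim heap of size 2, so its Grundy value is 2.
The value of a disjunctive sum is the nim-sum of the parts.
Combined value = 1 ⊕ 2 = 3.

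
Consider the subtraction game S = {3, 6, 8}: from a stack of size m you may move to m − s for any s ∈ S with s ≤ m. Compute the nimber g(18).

Compute g(0), g(1), … for moves {3, 6, 8}:
k:     0  1  2  3  4  5  6  7  8  9 10 11 12 13 14 15 16 17 18
g(k):  0  0  0  1  1  1  2  2  2  3  3  0  0  0  1  1  1  2  2
So g(18) = 2.

2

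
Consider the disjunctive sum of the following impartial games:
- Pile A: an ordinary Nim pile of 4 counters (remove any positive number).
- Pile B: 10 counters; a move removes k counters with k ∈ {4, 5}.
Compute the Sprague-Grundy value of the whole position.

Pile A is a plain Nim pile of size 4, so its Grundy value is 4.
For pile B, compute g(0), g(1), … with moves {4, 5}:
g(0) = mex{} = 0
g(1) = mex{} = 0
g(2) = mex{} = 0
g(3) = mex{} = 0
g(4) = mex{0} = 1
g(5) = mex{0} = 1
g(6) = mex{0} = 1
g(7) = mex{0} = 1
g(8) = mex{0,1} = 2
g(9) = mex{1} = 0
g(10) = mex{1} = 0
So g(10) = 0.
The value of a disjunctive sum is the nim-sum of the parts.
Combined value = 4 XOR 0 = 4.

4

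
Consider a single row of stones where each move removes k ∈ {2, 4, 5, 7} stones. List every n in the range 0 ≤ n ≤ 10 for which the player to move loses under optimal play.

Build the Grundy sequence with g(k) = mex{g(k−s) : s ∈ {2, 4, 5, 7}, s ≤ k}:
k:     0  1  2  3  4  5  6  7  8  9 10
g(k):  0  0  1  1  2  2  3  3  4  0  0
The P-positions (g = 0) in 0..10 are 0, 1, 9, 10.

0, 1, 9, 10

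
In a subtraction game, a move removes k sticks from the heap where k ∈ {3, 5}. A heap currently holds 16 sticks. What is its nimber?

0

Grundy values for subtraction set {3, 5}:
k:     0  1  2  3  4  5  6  7  8  9 10 11 12 13 14 15 16
g(k):  0  0  0  1  1  1  2  2  0  0  0  1  1  1  2  2  0
So g(16) = 0.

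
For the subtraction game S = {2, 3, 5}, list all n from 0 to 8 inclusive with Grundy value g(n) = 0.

Compute g(0), g(1), … for moves {2, 3, 5}:
g(0) = mex{} = 0
g(1) = mex{} = 0
g(2) = mex{0} = 1
g(3) = mex{0} = 1
g(4) = mex{0,1} = 2
g(5) = mex{0,1} = 2
g(6) = mex{0,1,2} = 3
g(7) = mex{1,2} = 0
g(8) = mex{1,2,3} = 0
The P-positions (g = 0) in 0..8 are 0, 1, 7, 8.

0, 1, 7, 8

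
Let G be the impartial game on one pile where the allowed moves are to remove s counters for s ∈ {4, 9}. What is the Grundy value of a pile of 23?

2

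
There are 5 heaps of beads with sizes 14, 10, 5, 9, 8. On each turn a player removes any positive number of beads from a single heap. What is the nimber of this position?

0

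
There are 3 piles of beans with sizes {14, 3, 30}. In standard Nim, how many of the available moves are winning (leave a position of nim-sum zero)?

Compute the nim-sum pairwise:
14 ⊕ 3 = 13
13 ⊕ 30 = 19
The overall nim-sum is X = 19. A pile of size p has a winning move iff p XOR X < p (reduce it to p XOR X).
  14: 14 XOR 19 = 29 ≥ 14 — no move.
  3: 3 XOR 19 = 16 ≥ 3 — no move.
  30: 30 XOR 19 = 13 < 30 — winning move (to 13).
That gives 1 winning move.

1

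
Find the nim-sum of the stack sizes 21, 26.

15

In binary:
  10101  (21)
  11010  (26)
  -----
  01111  (15)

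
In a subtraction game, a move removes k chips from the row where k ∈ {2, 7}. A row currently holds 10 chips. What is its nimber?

0

Compute g(0), g(1), … for moves {2, 7}:
g(0) = mex{} = 0
g(1) = mex{} = 0
g(2) = mex{0} = 1
g(3) = mex{0} = 1
g(4) = mex{1} = 0
g(5) = mex{1} = 0
g(6) = mex{0} = 1
g(7) = mex{0} = 1
g(8) = mex{0,1} = 2
g(9) = mex{1} = 0
g(10) = mex{1,2} = 0
So g(10) = 0.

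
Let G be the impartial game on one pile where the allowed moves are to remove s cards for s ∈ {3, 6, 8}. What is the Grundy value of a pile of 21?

3

Compute g(0), g(1), … for moves {3, 6, 8}:
k:     0  1  2  3  4  5  6  7  8  9 10 11 12 13 14 15 16 17 18 19 20 21
g(k):  0  0  0  1  1  1  2  2  2  3  3  0  0  0  1  1  1  2  2  2  3  3
So g(21) = 3.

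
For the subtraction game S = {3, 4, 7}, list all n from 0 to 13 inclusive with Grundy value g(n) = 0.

Build the Grundy sequence with g(k) = mex{g(k−s) : s ∈ {3, 4, 7}, s ≤ k}:
g(0) = mex{} = 0
g(1) = mex{} = 0
g(2) = mex{} = 0
g(3) = mex{0} = 1
g(4) = mex{0} = 1
g(5) = mex{0} = 1
g(6) = mex{0,1} = 2
g(7) = mex{0,1} = 2
g(8) = mex{0,1} = 2
g(9) = mex{0,1,2} = 3
g(10) = mex{1,2} = 0
g(11) = mex{1,2} = 0
g(12) = mex{1,2,3} = 0
g(13) = mex{0,2,3} = 1
The P-positions (g = 0) in 0..13 are 0, 1, 2, 10, 11, 12.

0, 1, 2, 10, 11, 12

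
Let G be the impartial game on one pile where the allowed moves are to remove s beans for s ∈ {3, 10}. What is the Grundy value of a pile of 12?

Build the Grundy sequence with g(k) = mex{g(k−s) : s ∈ {3, 10}, s ≤ k}:
k:     0  1  2  3  4  5  6  7  8  9 10 11 12
g(k):  0  0  0  1  1  1  0  0  0  1  1  1  2
So g(12) = 2.

2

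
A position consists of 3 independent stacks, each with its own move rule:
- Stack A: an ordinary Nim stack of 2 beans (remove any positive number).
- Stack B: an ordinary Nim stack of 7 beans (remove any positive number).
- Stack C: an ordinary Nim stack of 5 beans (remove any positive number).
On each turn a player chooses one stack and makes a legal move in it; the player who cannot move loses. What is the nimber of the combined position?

0

Stack A is a plain Nim stack of size 2, so its Grundy value is 2.
Stack B is a plain Nim stack of size 7, so its Grundy value is 7.
Stack C is a plain Nim stack of size 5, so its Grundy value is 5.
The value of a disjunctive sum is the nim-sum of the parts.
Combined value = 2 XOR 7 XOR 5 = 0.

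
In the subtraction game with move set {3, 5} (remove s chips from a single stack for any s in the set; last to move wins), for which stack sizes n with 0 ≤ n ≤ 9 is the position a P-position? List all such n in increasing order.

Build the Grundy sequence with g(k) = mex{g(k−s) : s ∈ {3, 5}, s ≤ k}:
g(0) = mex{} = 0
g(1) = mex{} = 0
g(2) = mex{} = 0
g(3) = mex{0} = 1
g(4) = mex{0} = 1
g(5) = mex{0} = 1
g(6) = mex{0,1} = 2
g(7) = mex{0,1} = 2
g(8) = mex{1} = 0
g(9) = mex{1,2} = 0
The P-positions (g = 0) in 0..9 are 0, 1, 2, 8, 9.

0, 1, 2, 8, 9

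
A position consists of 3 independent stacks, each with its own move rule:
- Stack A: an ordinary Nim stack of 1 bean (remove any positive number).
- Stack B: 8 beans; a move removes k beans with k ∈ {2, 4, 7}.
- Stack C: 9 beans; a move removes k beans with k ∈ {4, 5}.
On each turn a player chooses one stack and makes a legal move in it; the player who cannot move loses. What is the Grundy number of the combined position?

Stack A is a plain Nim stack of size 1, so its Grundy value is 1.
Build the Grundy sequence for stack B with g(k) = mex{g(k−s) : s ∈ {2, 4, 7}, s ≤ k}:
k:     0  1  2  3  4  5  6  7  8
g(k):  0  0  1  1  2  2  0  3  1
So g(8) = 1.
Grundy values for stack C (subtraction set {4, 5}):
k:     0  1  2  3  4  5  6  7  8  9
g(k):  0  0  0  0  1  1  1  1  2  0
So g(9) = 0.
The value of a disjunctive sum is the nim-sum of the parts.
Combined value = 1 ⊕ 1 ⊕ 0 = 0.

0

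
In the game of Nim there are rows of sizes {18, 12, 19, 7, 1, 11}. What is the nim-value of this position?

0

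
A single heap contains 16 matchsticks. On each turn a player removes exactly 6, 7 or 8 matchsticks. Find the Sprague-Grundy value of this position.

Build the Grundy sequence with g(k) = mex{g(k−s) : s ∈ {6, 7, 8}, s ≤ k}:
k:     0  1  2  3  4  5  6  7  8  9 10 11 12 13 14 15 16
g(k):  0  0  0  0  0  0  1  1  1  1  1  1  2  2  0  0  0
So g(16) = 0.

0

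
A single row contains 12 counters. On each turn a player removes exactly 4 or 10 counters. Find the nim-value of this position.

1

Build the Grundy sequence with g(k) = mex{g(k−s) : s ∈ {4, 10}, s ≤ k}:
g(0) = mex{} = 0
g(1) = mex{} = 0
g(2) = mex{} = 0
g(3) = mex{} = 0
g(4) = mex{0} = 1
g(5) = mex{0} = 1
g(6) = mex{0} = 1
g(7) = mex{0} = 1
g(8) = mex{1} = 0
g(9) = mex{1} = 0
g(10) = mex{0,1} = 2
g(11) = mex{0,1} = 2
g(12) = mex{0} = 1
So g(12) = 1.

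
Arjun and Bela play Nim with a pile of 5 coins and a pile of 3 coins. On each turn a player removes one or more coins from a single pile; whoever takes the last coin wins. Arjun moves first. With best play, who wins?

Arjun wins

Nim-sum: 5 XOR 3 = 6.
The nim-sum is 6 ≠ 0, so this is an N-position: the player to move can win; Arjun has a winning move.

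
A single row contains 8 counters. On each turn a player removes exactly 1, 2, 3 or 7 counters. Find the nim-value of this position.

Compute g(0), g(1), … for moves {1, 2, 3, 7}:
g(0) = mex{} = 0
g(1) = mex{0} = 1
g(2) = mex{0,1} = 2
g(3) = mex{0,1,2} = 3
g(4) = mex{1,2,3} = 0
g(5) = mex{0,2,3} = 1
g(6) = mex{0,1,3} = 2
g(7) = mex{0,1,2} = 3
g(8) = mex{1,2,3} = 0
So g(8) = 0.

0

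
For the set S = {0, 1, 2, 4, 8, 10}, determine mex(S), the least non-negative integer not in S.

3

The values 0, 1, 2 are all present; 3 is the first non-negative integer missing from the set.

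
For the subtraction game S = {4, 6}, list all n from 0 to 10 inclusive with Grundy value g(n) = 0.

Compute g(0), g(1), … for moves {4, 6}:
g(0) = mex{} = 0
g(1) = mex{} = 0
g(2) = mex{} = 0
g(3) = mex{} = 0
g(4) = mex{0} = 1
g(5) = mex{0} = 1
g(6) = mex{0} = 1
g(7) = mex{0} = 1
g(8) = mex{0,1} = 2
g(9) = mex{0,1} = 2
g(10) = mex{1} = 0
The P-positions (g = 0) in 0..10 are 0, 1, 2, 3, 10.

0, 1, 2, 3, 10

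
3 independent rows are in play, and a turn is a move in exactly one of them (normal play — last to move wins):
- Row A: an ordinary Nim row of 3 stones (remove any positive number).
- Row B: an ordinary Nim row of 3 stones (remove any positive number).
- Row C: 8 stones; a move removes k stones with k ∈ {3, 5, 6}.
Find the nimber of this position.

2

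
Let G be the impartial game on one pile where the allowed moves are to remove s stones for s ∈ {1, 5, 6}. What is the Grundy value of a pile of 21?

2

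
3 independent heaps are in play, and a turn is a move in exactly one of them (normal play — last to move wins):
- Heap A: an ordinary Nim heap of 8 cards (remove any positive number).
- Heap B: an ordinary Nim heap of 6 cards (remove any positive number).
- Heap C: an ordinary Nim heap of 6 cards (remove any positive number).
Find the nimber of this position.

8

Heap A is a plain Nim heap of size 8, so its Grundy value is 8.
Heap B is a plain Nim heap of size 6, so its Grundy value is 6.
Heap C is a plain Nim heap of size 6, so its Grundy value is 6.
By the Sprague-Grundy theorem, the Grundy value of a sum of independent games is the XOR of the component values.
Combined value = 8 XOR 6 XOR 6 = 8.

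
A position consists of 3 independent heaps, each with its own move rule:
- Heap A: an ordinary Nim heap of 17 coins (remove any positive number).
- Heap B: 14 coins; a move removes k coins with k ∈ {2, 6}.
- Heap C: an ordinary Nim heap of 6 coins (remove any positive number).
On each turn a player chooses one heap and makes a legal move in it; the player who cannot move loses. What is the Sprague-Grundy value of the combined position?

Heap A is a plain Nim heap of size 17, so its Grundy value is 17.
For heap B, compute g(0), g(1), … with moves {2, 6}:
g(0) = mex{} = 0
g(1) = mex{} = 0
g(2) = mex{0} = 1
g(3) = mex{0} = 1
g(4) = mex{1} = 0
g(5) = mex{1} = 0
g(6) = mex{0} = 1
g(7) = mex{0} = 1
g(8) = mex{1} = 0
g(9) = mex{1} = 0
g(10) = mex{0} = 1
g(11) = mex{0} = 1
g(12) = mex{1} = 0
g(13) = mex{1} = 0
g(14) = mex{0} = 1
So g(14) = 1.
Heap C is a plain Nim heap of size 6, so its Grundy value is 6.
By the Sprague-Grundy theorem, the Grundy value of a sum of independent games is the XOR of the component values.
Combined value = 17 ⊕ 1 ⊕ 6 = 22.

22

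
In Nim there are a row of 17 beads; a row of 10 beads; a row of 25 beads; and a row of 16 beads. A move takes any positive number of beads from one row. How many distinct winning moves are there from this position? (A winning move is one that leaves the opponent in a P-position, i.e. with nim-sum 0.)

3

Write each in binary and XOR column by column:
  10001  (17)
  01010  (10)
  11001  (25)
  10000  (16)
  -----
  10010  (18)
The overall nim-sum is X = 18. A row of size p has a winning move iff p XOR X < p (reduce it to p XOR X).
  17: 17 XOR 18 = 3 < 17 — winning move (to 3).
  10: 10 XOR 18 = 24 ≥ 10 — no move.
  25: 25 XOR 18 = 11 < 25 — winning move (to 11).
  16: 16 XOR 18 = 2 < 16 — winning move (to 2).
That gives 3 winning moves.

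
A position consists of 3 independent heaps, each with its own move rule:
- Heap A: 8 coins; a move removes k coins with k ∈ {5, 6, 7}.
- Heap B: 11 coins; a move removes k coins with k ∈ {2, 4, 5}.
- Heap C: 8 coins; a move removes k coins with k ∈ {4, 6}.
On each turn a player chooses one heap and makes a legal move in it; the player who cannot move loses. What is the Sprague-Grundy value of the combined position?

For heap A, compute g(0), g(1), … with moves {5, 6, 7}:
g(0) = mex{} = 0
g(1) = mex{} = 0
g(2) = mex{} = 0
g(3) = mex{} = 0
g(4) = mex{} = 0
g(5) = mex{0} = 1
g(6) = mex{0} = 1
g(7) = mex{0} = 1
g(8) = mex{0} = 1
So g(8) = 1.
For heap B, compute g(0), g(1), … with moves {2, 4, 5}:
k:     0  1  2  3  4  5  6  7  8  9 10 11
g(k):  0  0  1  1  2  2  3  0  0  1  1  2
So g(11) = 2.
Build the Grundy sequence for heap C with g(k) = mex{g(k−s) : s ∈ {4, 6}, s ≤ k}:
k:     0  1  2  3  4  5  6  7  8
g(k):  0  0  0  0  1  1  1  1  2
So g(8) = 2.
By the Sprague-Grundy theorem, the Grundy value of a sum of independent games is the XOR of the component values.
Combined value = 1 ⊕ 2 ⊕ 2 = 1.

1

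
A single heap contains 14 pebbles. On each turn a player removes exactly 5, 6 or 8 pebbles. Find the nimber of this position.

0

Build the Grundy sequence with g(k) = mex{g(k−s) : s ∈ {5, 6, 8}, s ≤ k}:
g(0) = mex{} = 0
g(1) = mex{} = 0
g(2) = mex{} = 0
g(3) = mex{} = 0
g(4) = mex{} = 0
g(5) = mex{0} = 1
g(6) = mex{0} = 1
g(7) = mex{0} = 1
g(8) = mex{0} = 1
g(9) = mex{0} = 1
g(10) = mex{0,1} = 2
g(11) = mex{0,1} = 2
g(12) = mex{0,1} = 2
g(13) = mex{1} = 0
g(14) = mex{1} = 0
So g(14) = 0.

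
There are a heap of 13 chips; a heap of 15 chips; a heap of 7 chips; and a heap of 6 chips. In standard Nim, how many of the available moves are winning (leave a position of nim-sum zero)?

3

Nim-sum: 13 XOR 15 XOR 7 XOR 6 = 3.
The overall nim-sum is X = 3. A heap of size p has a winning move iff p XOR X < p (reduce it to p XOR X).
  13: 13 XOR 3 = 14 ≥ 13 — no move.
  15: 15 XOR 3 = 12 < 15 — winning move (to 12).
  7: 7 XOR 3 = 4 < 7 — winning move (to 4).
  6: 6 XOR 3 = 5 < 6 — winning move (to 5).
That gives 3 winning moves.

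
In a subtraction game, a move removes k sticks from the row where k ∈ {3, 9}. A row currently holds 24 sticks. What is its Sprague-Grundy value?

Grundy values for subtraction set {3, 9}:
k:     0  1  2  3  4  5  6  7  8  9 10 11 12 13 14 15 16 17 18 19 20 21 22 23 24
g(k):  0  0  0  1  1  1  0  0  0  1  1  1  0  0  0  1  1  1  0  0  0  1  1  1  0
So g(24) = 0.

0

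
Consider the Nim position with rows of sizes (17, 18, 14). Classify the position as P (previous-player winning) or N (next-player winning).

N-position

Nim-sum: 17 ^ 18 ^ 14 = 13.
The nim-sum is 13 ≠ 0, so this is an N-position: the player to move can win.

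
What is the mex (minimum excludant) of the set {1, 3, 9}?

0 is not in the set, so the mex is 0.

0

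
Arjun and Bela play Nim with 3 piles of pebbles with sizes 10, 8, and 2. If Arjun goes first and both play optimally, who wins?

Bela wins

Compute the nim-sum pairwise:
10 ^ 8 = 2
2 ^ 2 = 0
The nim-sum is 0, so this is a P-position: the player to move is in a losing position under optimal play; Arjun is about to move from it and so loses — Bela wins.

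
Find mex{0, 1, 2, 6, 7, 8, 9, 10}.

3

The values 0, 1, 2 are all present; 3 is the first non-negative integer missing from the set.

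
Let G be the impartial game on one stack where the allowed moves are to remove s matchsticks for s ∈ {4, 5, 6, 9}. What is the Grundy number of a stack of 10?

Compute g(0), g(1), … for moves {4, 5, 6, 9}:
k:     0  1  2  3  4  5  6  7  8  9 10
g(k):  0  0  0  0  1  1  1  1  2  2  2
So g(10) = 2.

2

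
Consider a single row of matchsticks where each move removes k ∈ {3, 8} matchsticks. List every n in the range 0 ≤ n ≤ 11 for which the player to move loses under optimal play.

0, 1, 2, 6, 7, 11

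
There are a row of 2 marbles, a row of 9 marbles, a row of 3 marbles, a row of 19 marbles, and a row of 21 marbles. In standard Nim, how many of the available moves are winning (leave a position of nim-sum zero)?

1

Compute the nim-sum pairwise:
2 ^ 9 = 11
11 ^ 3 = 8
8 ^ 19 = 27
27 ^ 21 = 14
The overall nim-sum is X = 14. A row of size p has a winning move iff p XOR X < p (reduce it to p XOR X).
  2: 2 XOR 14 = 12 ≥ 2 — no move.
  9: 9 XOR 14 = 7 < 9 — winning move (to 7).
  3: 3 XOR 14 = 13 ≥ 3 — no move.
  19: 19 XOR 14 = 29 ≥ 19 — no move.
  21: 21 XOR 14 = 27 ≥ 21 — no move.
That gives 1 winning move.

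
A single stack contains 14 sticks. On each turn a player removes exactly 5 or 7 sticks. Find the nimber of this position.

Build the Grundy sequence with g(k) = mex{g(k−s) : s ∈ {5, 7}, s ≤ k}:
k:     0  1  2  3  4  5  6  7  8  9 10 11 12 13 14
g(k):  0  0  0  0  0  1  1  1  1  1  2  2  0  0  0
So g(14) = 0.

0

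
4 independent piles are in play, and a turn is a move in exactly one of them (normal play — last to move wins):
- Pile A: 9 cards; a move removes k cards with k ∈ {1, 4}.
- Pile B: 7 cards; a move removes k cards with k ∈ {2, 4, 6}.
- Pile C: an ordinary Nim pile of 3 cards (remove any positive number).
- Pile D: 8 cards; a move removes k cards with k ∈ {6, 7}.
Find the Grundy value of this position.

For pile A, compute g(0), g(1), … with moves {1, 4}:
g(0) = mex{} = 0
g(1) = mex{0} = 1
g(2) = mex{1} = 0
g(3) = mex{0} = 1
g(4) = mex{0,1} = 2
g(5) = mex{1,2} = 0
g(6) = mex{0} = 1
g(7) = mex{1} = 0
g(8) = mex{0,2} = 1
g(9) = mex{0,1} = 2
So g(9) = 2.
Grundy values for pile B (subtraction set {2, 4, 6}):
g(0) = mex{} = 0
g(1) = mex{} = 0
g(2) = mex{0} = 1
g(3) = mex{0} = 1
g(4) = mex{0,1} = 2
g(5) = mex{0,1} = 2
g(6) = mex{0,1,2} = 3
g(7) = mex{0,1,2} = 3
So g(7) = 3.
Pile C is a plain Nim pile of size 3, so its Grundy value is 3.
Build the Grundy sequence for pile D with g(k) = mex{g(k−s) : s ∈ {6, 7}, s ≤ k}:
k:     0  1  2  3  4  5  6  7  8
g(k):  0  0  0  0  0  0  1  1  1
So g(8) = 1.
By the Sprague-Grundy theorem, the Grundy value of a sum of independent games is the XOR of the component values.
Combined value = 2 XOR 3 XOR 3 XOR 1 = 3.

3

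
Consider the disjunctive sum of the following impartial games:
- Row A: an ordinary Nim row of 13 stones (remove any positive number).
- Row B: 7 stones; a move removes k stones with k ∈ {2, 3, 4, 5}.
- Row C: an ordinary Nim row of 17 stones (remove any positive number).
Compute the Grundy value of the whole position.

28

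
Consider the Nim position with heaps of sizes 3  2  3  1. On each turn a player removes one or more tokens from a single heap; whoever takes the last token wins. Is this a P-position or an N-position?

Nim-sum: 3 ⊕ 2 ⊕ 3 ⊕ 1 = 3.
The nim-sum is 3 ≠ 0, so this is an N-position: the player to move can win.

N-position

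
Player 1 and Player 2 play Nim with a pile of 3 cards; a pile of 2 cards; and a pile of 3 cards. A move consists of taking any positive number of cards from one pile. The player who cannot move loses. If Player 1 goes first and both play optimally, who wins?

Nim-sum: 3 ^ 2 ^ 3 = 2.
The nim-sum is 2 ≠ 0, so this is an N-position: the player to move can win; Player 1 has a winning move.

Player 1 wins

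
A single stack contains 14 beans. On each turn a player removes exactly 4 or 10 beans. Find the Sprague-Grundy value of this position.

Compute g(0), g(1), … for moves {4, 10}:
k:     0  1  2  3  4  5  6  7  8  9 10 11 12 13 14
g(k):  0  0  0  0  1  1  1  1  0  0  2  2  1  1  0
So g(14) = 0.

0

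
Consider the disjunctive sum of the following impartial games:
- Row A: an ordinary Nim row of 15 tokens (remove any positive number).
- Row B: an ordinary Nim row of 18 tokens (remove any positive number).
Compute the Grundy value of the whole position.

29

Row A is a plain Nim row of size 15, so its Grundy value is 15.
Row B is a plain Nim row of size 18, so its Grundy value is 18.
By the Sprague-Grundy theorem, the Grundy value of a sum of independent games is the XOR of the component values.
Combined value = 15 XOR 18 = 29.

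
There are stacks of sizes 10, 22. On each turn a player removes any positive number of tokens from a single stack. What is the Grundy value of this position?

28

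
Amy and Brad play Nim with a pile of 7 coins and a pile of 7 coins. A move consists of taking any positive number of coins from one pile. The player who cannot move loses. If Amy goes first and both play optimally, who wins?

Compute the nim-sum pairwise:
7 ^ 7 = 0
The nim-sum is 0, so this is a P-position: the player to move is in a losing position under optimal play; Amy is about to move from it and so loses — Brad wins.

Brad wins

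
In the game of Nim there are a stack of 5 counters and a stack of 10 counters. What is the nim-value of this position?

Nim-sum: 5 ^ 10 = 15.

15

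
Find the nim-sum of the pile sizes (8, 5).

13

Nim-sum: 8 ⊕ 5 = 13.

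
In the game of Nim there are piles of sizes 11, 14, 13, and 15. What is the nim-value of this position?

Nim-sum: 11 ^ 14 ^ 13 ^ 15 = 7.

7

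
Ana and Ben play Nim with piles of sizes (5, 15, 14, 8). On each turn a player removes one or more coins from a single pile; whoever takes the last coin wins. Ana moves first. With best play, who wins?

Ana wins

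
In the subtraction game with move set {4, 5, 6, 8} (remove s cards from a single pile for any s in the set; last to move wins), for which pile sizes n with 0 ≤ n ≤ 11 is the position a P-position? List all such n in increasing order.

Build the Grundy sequence with g(k) = mex{g(k−s) : s ∈ {4, 5, 6, 8}, s ≤ k}:
k:     0  1  2  3  4  5  6  7  8  9 10 11
g(k):  0  0  0  0  1  1  1  1  2  2  2  2
The P-positions (g = 0) in 0..11 are 0, 1, 2, 3.

0, 1, 2, 3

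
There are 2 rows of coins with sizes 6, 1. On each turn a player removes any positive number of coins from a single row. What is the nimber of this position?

7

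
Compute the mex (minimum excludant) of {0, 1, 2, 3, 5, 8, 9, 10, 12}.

The values 0, 1, 2, 3 are all present; 4 is the first non-negative integer missing from the set.

4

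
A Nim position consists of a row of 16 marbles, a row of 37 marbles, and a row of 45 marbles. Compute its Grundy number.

Nim-sum: 16 ⊕ 37 ⊕ 45 = 24.

24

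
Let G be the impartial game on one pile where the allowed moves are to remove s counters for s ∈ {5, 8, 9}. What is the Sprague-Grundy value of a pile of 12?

Build the Grundy sequence with g(k) = mex{g(k−s) : s ∈ {5, 8, 9}, s ≤ k}:
g(0) = mex{} = 0
g(1) = mex{} = 0
g(2) = mex{} = 0
g(3) = mex{} = 0
g(4) = mex{} = 0
g(5) = mex{0} = 1
g(6) = mex{0} = 1
g(7) = mex{0} = 1
g(8) = mex{0} = 1
g(9) = mex{0} = 1
g(10) = mex{0,1} = 2
g(11) = mex{0,1} = 2
g(12) = mex{0,1} = 2
So g(12) = 2.

2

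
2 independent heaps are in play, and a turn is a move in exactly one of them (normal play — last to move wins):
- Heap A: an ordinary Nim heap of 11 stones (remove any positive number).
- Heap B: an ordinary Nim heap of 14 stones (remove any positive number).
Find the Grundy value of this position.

5

Heap A is a plain Nim heap of size 11, so its Grundy value is 11.
Heap B is a plain Nim heap of size 14, so its Grundy value is 14.
By the Sprague-Grundy theorem, the Grundy value of a sum of independent games is the XOR of the component values.
Combined value = 11 ⊕ 14 = 5.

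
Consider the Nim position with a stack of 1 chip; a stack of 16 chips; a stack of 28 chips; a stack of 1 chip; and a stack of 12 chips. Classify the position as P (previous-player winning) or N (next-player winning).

P-position

Compute the nim-sum pairwise:
1 ⊕ 16 = 17
17 ⊕ 28 = 13
13 ⊕ 1 = 12
12 ⊕ 12 = 0
The nim-sum is 0, so this is a P-position: the player to move is in a losing position under optimal play.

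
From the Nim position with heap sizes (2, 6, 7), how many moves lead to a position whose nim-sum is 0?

3

In binary:
  010  (2)
  110  (6)
  111  (7)
  ---
  011  (3)
The overall nim-sum is X = 3. A heap of size p has a winning move iff p XOR X < p (reduce it to p XOR X).
  2: 2 XOR 3 = 1 < 2 — winning move (to 1).
  6: 6 XOR 3 = 5 < 6 — winning move (to 5).
  7: 7 XOR 3 = 4 < 7 — winning move (to 4).
That gives 3 winning moves.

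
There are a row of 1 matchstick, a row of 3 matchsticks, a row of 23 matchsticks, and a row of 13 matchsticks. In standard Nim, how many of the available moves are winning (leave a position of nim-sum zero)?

1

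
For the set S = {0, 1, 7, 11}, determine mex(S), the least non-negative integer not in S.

The values 0, 1 are all present; 2 is the first non-negative integer missing from the set.

2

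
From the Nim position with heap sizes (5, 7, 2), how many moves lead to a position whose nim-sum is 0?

Write each in binary and XOR column by column:
  101  (5)
  111  (7)
  010  (2)
  ---
  000  (0)
The nim-sum is already 0, so every move leaves a nonzero nim-sum — there are no winning moves.

0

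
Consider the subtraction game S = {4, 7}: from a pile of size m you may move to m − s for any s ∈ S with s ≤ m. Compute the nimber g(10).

Build the Grundy sequence with g(k) = mex{g(k−s) : s ∈ {4, 7}, s ≤ k}:
k:     0  1  2  3  4  5  6  7  8  9 10
g(k):  0  0  0  0  1  1  1  1  2  2  2
So g(10) = 2.

2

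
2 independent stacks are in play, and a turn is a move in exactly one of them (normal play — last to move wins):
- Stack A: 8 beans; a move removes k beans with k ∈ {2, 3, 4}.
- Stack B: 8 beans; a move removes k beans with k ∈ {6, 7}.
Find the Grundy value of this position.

0

For stack A, compute g(0), g(1), … with moves {2, 3, 4}:
k:     0  1  2  3  4  5  6  7  8
g(k):  0  0  1  1  2  2  0  0  1
So g(8) = 1.
For stack B, compute g(0), g(1), … with moves {6, 7}:
g(0) = mex{} = 0
g(1) = mex{} = 0
g(2) = mex{} = 0
g(3) = mex{} = 0
g(4) = mex{} = 0
g(5) = mex{} = 0
g(6) = mex{0} = 1
g(7) = mex{0} = 1
g(8) = mex{0} = 1
So g(8) = 1.
The value of a disjunctive sum is the nim-sum of the parts.
Combined value = 1 ⊕ 1 = 0.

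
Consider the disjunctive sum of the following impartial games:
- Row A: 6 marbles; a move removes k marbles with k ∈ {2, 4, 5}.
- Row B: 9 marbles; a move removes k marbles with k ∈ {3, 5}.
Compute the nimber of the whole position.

3

For row A, compute g(0), g(1), … with moves {2, 4, 5}:
k:     0  1  2  3  4  5  6
g(k):  0  0  1  1  2  2  3
So g(6) = 3.
Grundy values for row B (subtraction set {3, 5}):
g(0) = mex{} = 0
g(1) = mex{} = 0
g(2) = mex{} = 0
g(3) = mex{0} = 1
g(4) = mex{0} = 1
g(5) = mex{0} = 1
g(6) = mex{0,1} = 2
g(7) = mex{0,1} = 2
g(8) = mex{1} = 0
g(9) = mex{1,2} = 0
So g(9) = 0.
The value of a disjunctive sum is the nim-sum of the parts.
Combined value = 3 XOR 0 = 3.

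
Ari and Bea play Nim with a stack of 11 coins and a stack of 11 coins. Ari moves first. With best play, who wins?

Compute the nim-sum pairwise:
11 ^ 11 = 0
The nim-sum is 0, so this is a P-position: the player to move is in a losing position under optimal play; Ari is about to move from it and so loses — Bea wins.

Bea wins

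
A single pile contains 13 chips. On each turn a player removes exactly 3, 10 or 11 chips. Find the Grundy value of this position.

2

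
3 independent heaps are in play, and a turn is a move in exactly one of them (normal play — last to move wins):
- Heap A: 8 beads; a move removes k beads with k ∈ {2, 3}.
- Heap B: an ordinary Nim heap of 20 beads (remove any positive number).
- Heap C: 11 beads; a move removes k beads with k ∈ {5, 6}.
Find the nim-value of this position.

Grundy values for heap A (subtraction set {2, 3}):
k:     0  1  2  3  4  5  6  7  8
g(k):  0  0  1  1  2  0  0  1  1
So g(8) = 1.
Heap B is a plain Nim heap of size 20, so its Grundy value is 20.
Build the Grundy sequence for heap C with g(k) = mex{g(k−s) : s ∈ {5, 6}, s ≤ k}:
k:     0  1  2  3  4  5  6  7  8  9 10 11
g(k):  0  0  0  0  0  1  1  1  1  1  2  0
So g(11) = 0.
The value of a disjunctive sum is the nim-sum of the parts.
Combined value = 1 ⊕ 20 ⊕ 0 = 21.

21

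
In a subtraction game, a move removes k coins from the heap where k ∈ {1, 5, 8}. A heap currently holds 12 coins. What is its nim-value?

Build the Grundy sequence with g(k) = mex{g(k−s) : s ∈ {1, 5, 8}, s ≤ k}:
k:     0  1  2  3  4  5  6  7  8  9 10 11 12
g(k):  0  1  0  1  0  1  0  1  2  3  2  3  2
So g(12) = 2.

2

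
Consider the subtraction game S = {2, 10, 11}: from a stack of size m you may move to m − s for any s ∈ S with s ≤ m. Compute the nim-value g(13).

Build the Grundy sequence with g(k) = mex{g(k−s) : s ∈ {2, 10, 11}, s ≤ k}:
g(0) = mex{} = 0
g(1) = mex{} = 0
g(2) = mex{0} = 1
g(3) = mex{0} = 1
g(4) = mex{1} = 0
g(5) = mex{1} = 0
g(6) = mex{0} = 1
g(7) = mex{0} = 1
g(8) = mex{1} = 0
g(9) = mex{1} = 0
g(10) = mex{0} = 1
g(11) = mex{0} = 1
g(12) = mex{0,1} = 2
g(13) = mex{1} = 0
So g(13) = 0.

0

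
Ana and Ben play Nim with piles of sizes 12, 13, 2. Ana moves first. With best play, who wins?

Compute the nim-sum pairwise:
12 ^ 13 = 1
1 ^ 2 = 3
The nim-sum is 3 ≠ 0, so this is an N-position: the player to move can win; Ana has a winning move.

Ana wins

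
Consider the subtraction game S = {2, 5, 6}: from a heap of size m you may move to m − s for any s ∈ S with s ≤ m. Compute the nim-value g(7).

Build the Grundy sequence with g(k) = mex{g(k−s) : s ∈ {2, 5, 6}, s ≤ k}:
k:     0  1  2  3  4  5  6  7
g(k):  0  0  1  1  0  2  1  3
So g(7) = 3.

3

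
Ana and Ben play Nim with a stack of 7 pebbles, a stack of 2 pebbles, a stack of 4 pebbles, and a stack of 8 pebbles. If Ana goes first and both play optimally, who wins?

Ana wins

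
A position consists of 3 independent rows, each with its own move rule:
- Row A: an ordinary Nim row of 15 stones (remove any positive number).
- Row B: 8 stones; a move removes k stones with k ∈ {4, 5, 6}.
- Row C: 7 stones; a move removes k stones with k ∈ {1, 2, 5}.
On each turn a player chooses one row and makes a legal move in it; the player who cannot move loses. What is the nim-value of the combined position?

12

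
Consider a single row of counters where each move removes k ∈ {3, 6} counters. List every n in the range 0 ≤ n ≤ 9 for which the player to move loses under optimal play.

0, 1, 2, 9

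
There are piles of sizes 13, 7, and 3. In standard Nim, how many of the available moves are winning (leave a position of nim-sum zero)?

In binary:
  1101  (13)
  0111  (7)
  0011  (3)
  ----
  1001  (9)
The overall nim-sum is X = 9. A pile of size p has a winning move iff p XOR X < p (reduce it to p XOR X).
  13: 13 XOR 9 = 4 < 13 — winning move (to 4).
  7: 7 XOR 9 = 14 ≥ 7 — no move.
  3: 3 XOR 9 = 10 ≥ 3 — no move.
That gives 1 winning move.

1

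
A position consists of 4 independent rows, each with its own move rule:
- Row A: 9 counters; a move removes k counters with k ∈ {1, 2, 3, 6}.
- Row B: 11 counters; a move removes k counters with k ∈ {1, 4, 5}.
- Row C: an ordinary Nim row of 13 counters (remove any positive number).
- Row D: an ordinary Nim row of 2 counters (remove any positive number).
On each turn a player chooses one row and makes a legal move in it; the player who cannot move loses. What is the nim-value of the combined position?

Grundy values for row A (subtraction set {1, 2, 3, 6}):
g(0) = mex{} = 0
g(1) = mex{0} = 1
g(2) = mex{0,1} = 2
g(3) = mex{0,1,2} = 3
g(4) = mex{1,2,3} = 0
g(5) = mex{0,2,3} = 1
g(6) = mex{0,1,3} = 2
g(7) = mex{0,1,2} = 3
g(8) = mex{1,2,3} = 0
g(9) = mex{0,2,3} = 1
So g(9) = 1.
Build the Grundy sequence for row B with g(k) = mex{g(k−s) : s ∈ {1, 4, 5}, s ≤ k}:
k:     0  1  2  3  4  5  6  7  8  9 10 11
g(k):  0  1  0  1  2  3  2  3  0  1  0  1
So g(11) = 1.
Row C is a plain Nim row of size 13, so its Grundy value is 13.
Row D is a plain Nim row of size 2, so its Grundy value is 2.
By the Sprague-Grundy theorem, the Grundy value of a sum of independent games is the XOR of the component values.
Combined value = 1 XOR 1 XOR 13 XOR 2 = 15.

15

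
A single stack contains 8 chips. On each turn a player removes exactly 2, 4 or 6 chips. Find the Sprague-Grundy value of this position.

Compute g(0), g(1), … for moves {2, 4, 6}:
k:     0  1  2  3  4  5  6  7  8
g(k):  0  0  1  1  2  2  3  3  0
So g(8) = 0.

0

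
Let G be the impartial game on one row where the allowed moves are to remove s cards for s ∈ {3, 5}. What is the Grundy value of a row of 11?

1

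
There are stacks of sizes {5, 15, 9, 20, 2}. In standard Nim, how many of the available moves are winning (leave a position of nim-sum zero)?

1

Nim-sum: 5 ⊕ 15 ⊕ 9 ⊕ 20 ⊕ 2 = 21.
The overall nim-sum is X = 21. A stack of size p has a winning move iff p XOR X < p (reduce it to p XOR X).
  5: 5 XOR 21 = 16 ≥ 5 — no move.
  15: 15 XOR 21 = 26 ≥ 15 — no move.
  9: 9 XOR 21 = 28 ≥ 9 — no move.
  20: 20 XOR 21 = 1 < 20 — winning move (to 1).
  2: 2 XOR 21 = 23 ≥ 2 — no move.
That gives 1 winning move.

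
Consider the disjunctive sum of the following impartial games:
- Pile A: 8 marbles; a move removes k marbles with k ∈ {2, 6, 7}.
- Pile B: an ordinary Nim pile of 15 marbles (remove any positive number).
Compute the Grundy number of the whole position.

For pile A, compute g(0), g(1), … with moves {2, 6, 7}:
g(0) = mex{} = 0
g(1) = mex{} = 0
g(2) = mex{0} = 1
g(3) = mex{0} = 1
g(4) = mex{1} = 0
g(5) = mex{1} = 0
g(6) = mex{0} = 1
g(7) = mex{0} = 1
g(8) = mex{0,1} = 2
So g(8) = 2.
Pile B is a plain Nim pile of size 15, so its Grundy value is 15.
The value of a disjunctive sum is the nim-sum of the parts.
Combined value = 2 XOR 15 = 13.

13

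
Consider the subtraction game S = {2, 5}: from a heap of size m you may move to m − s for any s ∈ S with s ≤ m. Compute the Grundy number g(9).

1

Compute g(0), g(1), … for moves {2, 5}:
g(0) = mex{} = 0
g(1) = mex{} = 0
g(2) = mex{0} = 1
g(3) = mex{0} = 1
g(4) = mex{1} = 0
g(5) = mex{0,1} = 2
g(6) = mex{0} = 1
g(7) = mex{1,2} = 0
g(8) = mex{1} = 0
g(9) = mex{0} = 1
So g(9) = 1.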